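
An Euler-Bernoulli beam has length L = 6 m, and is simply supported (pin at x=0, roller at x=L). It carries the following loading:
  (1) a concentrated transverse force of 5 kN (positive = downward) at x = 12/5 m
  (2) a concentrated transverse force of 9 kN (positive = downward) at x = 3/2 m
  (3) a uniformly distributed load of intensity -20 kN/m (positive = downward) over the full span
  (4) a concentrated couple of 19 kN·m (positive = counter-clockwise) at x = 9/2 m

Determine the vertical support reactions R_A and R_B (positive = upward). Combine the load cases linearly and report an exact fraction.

Load 1 — point force P=5 kN at a=12/5 m (b=L-a=18/5):
  R_A = Pb/L = 5·(18/5)/6 = 3 kN
  R_B = Pa/L = 5·(12/5)/6 = 2 kN
Load 2 — point force P=9 kN at a=3/2 m (b=L-a=9/2):
  R_A = Pb/L = 9·(9/2)/6 = 27/4 kN
  R_B = Pa/L = 9·(3/2)/6 = 9/4 kN
Load 3 — uniform load w=-20 kN/m over full span:
  R_A = wL/2 = (-20)·6/2 = -60 kN
  R_B = wL/2 = (-20)·6/2 = -60 kN
Load 4 — applied couple M₀=19 kN·m at a=9/2 m (b=L-a=3/2):
  R_A = M₀/L = 19/6 kN
  R_B = -M₀/L = -19/6 kN
Superposition: R_A = -565/12 kN, R_B = -707/12 kN

R_A = -565/12 kN, R_B = -707/12 kN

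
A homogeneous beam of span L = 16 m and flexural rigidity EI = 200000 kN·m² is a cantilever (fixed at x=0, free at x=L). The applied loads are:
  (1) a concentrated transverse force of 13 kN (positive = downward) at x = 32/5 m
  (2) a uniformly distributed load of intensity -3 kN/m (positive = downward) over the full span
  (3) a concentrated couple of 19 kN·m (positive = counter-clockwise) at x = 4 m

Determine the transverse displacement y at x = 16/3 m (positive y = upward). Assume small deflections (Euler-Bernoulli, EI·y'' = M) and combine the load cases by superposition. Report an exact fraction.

Load 1 — point force P=13 kN at a=32/5 m (b=L-a=48/5):
  y_1 = -Px²(3a-x)/(6EI)  [x≤a] = -13·(16/3)²·(3·(32/5)-(16/3))/(6·200000) = -5408/1265625 m
Load 2 — uniform load w=-3 kN/m over full span:
  y_2 = -wx²(x²-4Lx+6L²)/(24EI) = -(-3)·(16/3)²·((16/3)²-4·16·(16/3)+6·16²)/(24·200000) = 5504/253125 m
Load 3 — applied couple M₀=19 kN·m at a=4 m (b=L-a=12):
  y_3 = M₀a(2x-a)/(2EI)  [x>a] = 19·4·(2·(16/3)-4)/(2·200000) = 19/15000 m
Superposition: y = Σ y_i = 189721/10125000 m ≈ 0.018738 m

y(16/3) = 189721/10125000 m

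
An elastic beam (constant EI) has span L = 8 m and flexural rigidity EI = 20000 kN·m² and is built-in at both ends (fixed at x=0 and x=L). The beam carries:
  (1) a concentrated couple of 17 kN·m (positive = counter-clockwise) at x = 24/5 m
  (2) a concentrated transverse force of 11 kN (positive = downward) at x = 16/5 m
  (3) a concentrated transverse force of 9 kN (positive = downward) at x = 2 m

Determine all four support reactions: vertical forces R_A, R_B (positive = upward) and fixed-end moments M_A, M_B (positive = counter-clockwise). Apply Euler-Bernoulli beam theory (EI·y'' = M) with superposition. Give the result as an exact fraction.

R_A = 71127/4000 kN, M_A = 28237/1000 kN·m, R_B = 8873/4000 kN, M_B = -9783/1000 kN·m

Load 1 — applied couple M₀=17 kN·m at a=24/5 m (b=L-a=16/5):
  R_A = 6M₀ab/L³ = 6·17·(24/5)·(16/5)/8³ = 153/50 kN
  M_A = M₀b(2a-b)/L² = 17·(16/5)·(2·(24/5)-(16/5))/8² = 136/25 kN·m
  R_B = -6M₀ab/L³ = -6·17·(24/5)·(16/5)/8³ = -153/50 kN
  M_B = M₀a(2b-a)/L² = 17·(24/5)·(2·(16/5)-(24/5))/8² = 51/25 kN·m
Load 2 — point force P=11 kN at a=16/5 m (b=L-a=24/5):
  R_A = Pb²(3a+b)/L³ = 11·(24/5)²·(3·(16/5)+(24/5))/8³ = 891/125 kN
  M_A = Pab²/L² = 11·(16/5)·(24/5)²/8² = 1584/125 kN·m
  R_B = Pa²(a+3b)/L³ = 11·(16/5)²·((16/5)+3·(24/5))/8³ = 484/125 kN
  M_B = -Pa²b/L² = -11·(16/5)²·(24/5)/8² = -1056/125 kN·m
Load 3 — point force P=9 kN at a=2 m (b=L-a=6):
  R_A = Pb²(3a+b)/L³ = 9·6²·(3·2+6)/8³ = 243/32 kN
  M_A = Pab²/L² = 9·2·6²/8² = 81/8 kN·m
  R_B = Pa²(a+3b)/L³ = 9·2²·(2+3·6)/8³ = 45/32 kN
  M_B = -Pa²b/L² = -9·2²·6/8² = -27/8 kN·m
Superposition: R_A = 71127/4000 kN, M_A = 28237/1000 kN·m, R_B = 8873/4000 kN, M_B = -9783/1000 kN·m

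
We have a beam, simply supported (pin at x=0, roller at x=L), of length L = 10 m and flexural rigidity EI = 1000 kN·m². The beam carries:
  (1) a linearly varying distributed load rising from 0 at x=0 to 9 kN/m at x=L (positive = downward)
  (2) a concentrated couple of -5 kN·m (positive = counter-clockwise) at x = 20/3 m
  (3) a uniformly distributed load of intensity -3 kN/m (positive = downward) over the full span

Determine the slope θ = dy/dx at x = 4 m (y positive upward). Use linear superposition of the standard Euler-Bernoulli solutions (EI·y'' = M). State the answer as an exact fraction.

Load 1 — triangular load w₀=9 kN/m (0→w₀ over full span):
  θ_1 = -w₀(7L⁴-30L²x²+15x⁴)/(360LEI) = -9·(7·10⁴-30·10²·4²+15·4⁴)/(360·10·1000) = -323/5000 rad
Load 2 — applied couple M₀=-5 kN·m at a=20/3 m (b=L-a=10/3):
  θ_2 = (M₀x²/(2L)+C₁)/EI  [x≤a] with C₁=M₀(3b²-L²)/(6L)=50/9 = ((-5)·4²/(2·10)+(50/9))/1000 = 7/4500 rad
Load 3 — uniform load w=-3 kN/m over full span:
  θ_3 = -w(L³-6Lx²+4x³)/(24EI) = -(-3)·(10³-6·10·4²+4·4³)/(24·1000) = 37/1000 rad
Superposition: θ = Σ θ_i = -293/11250 rad ≈ -0.026044 rad

θ(4) = -293/11250 rad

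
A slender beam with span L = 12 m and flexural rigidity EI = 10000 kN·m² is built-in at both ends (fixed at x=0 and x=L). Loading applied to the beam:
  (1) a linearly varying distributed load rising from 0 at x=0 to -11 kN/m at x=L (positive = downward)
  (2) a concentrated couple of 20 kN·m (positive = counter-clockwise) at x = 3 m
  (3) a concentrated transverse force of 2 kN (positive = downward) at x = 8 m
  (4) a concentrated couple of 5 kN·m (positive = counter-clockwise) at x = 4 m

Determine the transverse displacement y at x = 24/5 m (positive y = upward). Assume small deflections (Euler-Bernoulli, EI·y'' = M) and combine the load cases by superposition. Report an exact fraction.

y(24/5) = 7168217/234375000 m

Load 1 — triangular load w₀=-11 kN/m (0→w₀ over full span):
  y_1 = -w₀x²(L-x)²(x+2L)/(120LEI) = -(-11)·(24/5)²·(12-(24/5))²·((24/5)+2·12)/(120·12·10000) = 256608/9765625 m
Load 2 — applied couple M₀=20 kN·m at a=3 m (b=L-a=9):
  y_2 = (R_Ax³/6 - M_Ax²/2 - M₀(x-a)²/2)/EI  [x>a] with R_A=15/8, M_A=-15/4 = ((15/8)·(24/5)³/6 - (-15/4)·(24/5)²/2 - 20·((24/5)-3)²/2)/10000 = 567/125000 m
Load 3 — point force P=2 kN at a=8 m (b=L-a=4):
  y_3 = -Pb²x²(3aL-(3a+b)x)/(6L³EI)  [x≤a] = -2·4²·(24/5)²·(3·8·12-(3·8+4)·(24/5))/(6·12³·10000) = -256/234375 m
Load 4 — applied couple M₀=5 kN·m at a=4 m (b=L-a=8):
  y_4 = (R_Ax³/6 - M_Ax²/2 - M₀(x-a)²/2)/EI  [x>a] with R_A=5/9, M_A=0 = ((5/9)·(24/5)³/6 - 0·(24/5)²/2 - 5·((24/5)-4)²/2)/10000 = 27/31250 m
Superposition: y = Σ y_i = 7168217/234375000 m ≈ 0.030584 m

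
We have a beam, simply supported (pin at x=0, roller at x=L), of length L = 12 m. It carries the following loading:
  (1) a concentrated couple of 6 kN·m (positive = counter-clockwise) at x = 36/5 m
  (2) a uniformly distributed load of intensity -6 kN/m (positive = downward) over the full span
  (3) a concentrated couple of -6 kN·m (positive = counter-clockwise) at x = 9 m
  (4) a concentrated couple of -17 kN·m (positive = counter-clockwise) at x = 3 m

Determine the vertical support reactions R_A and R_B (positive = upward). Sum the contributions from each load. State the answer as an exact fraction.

Load 1 — applied couple M₀=6 kN·m at a=36/5 m (b=L-a=24/5):
  R_A = M₀/L = 6/12 = 1/2 kN
  R_B = -M₀/L = -6/12 = -1/2 kN
Load 2 — uniform load w=-6 kN/m over full span:
  R_A = wL/2 = (-6)·12/2 = -36 kN
  R_B = wL/2 = (-6)·12/2 = -36 kN
Load 3 — applied couple M₀=-6 kN·m at a=9 m (b=L-a=3):
  R_A = M₀/L = (-6)/12 = -1/2 kN
  R_B = -M₀/L = -(-6)/12 = 1/2 kN
Load 4 — applied couple M₀=-17 kN·m at a=3 m (b=L-a=9):
  R_A = M₀/L = (-17)/12 = -17/12 kN
  R_B = -M₀/L = -(-17)/12 = 17/12 kN
Superposition: R_A = -449/12 kN, R_B = -415/12 kN

R_A = -449/12 kN, R_B = -415/12 kN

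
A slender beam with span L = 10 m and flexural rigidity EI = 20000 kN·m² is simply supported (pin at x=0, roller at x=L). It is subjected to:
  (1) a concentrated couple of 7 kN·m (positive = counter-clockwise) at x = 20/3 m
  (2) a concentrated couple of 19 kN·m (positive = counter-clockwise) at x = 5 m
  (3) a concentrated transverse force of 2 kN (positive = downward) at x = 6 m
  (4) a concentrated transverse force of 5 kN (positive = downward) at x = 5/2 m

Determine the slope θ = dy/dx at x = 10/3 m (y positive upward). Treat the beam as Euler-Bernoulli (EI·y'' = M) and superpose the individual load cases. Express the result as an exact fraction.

Load 1 — applied couple M₀=7 kN·m at a=20/3 m (b=L-a=10/3):
  θ_1 = (M₀x²/(2L)+C₁)/EI  [x≤a] with C₁=M₀(3b²-L²)/(6L)=-70/9 = (7·(10/3)²/(2·10)+(-70/9))/20000 = -7/36000 rad
Load 2 — applied couple M₀=19 kN·m at a=5 m (b=L-a=5):
  θ_2 = (M₀x²/(2L)+C₁)/EI  [x≤a] with C₁=M₀(3b²-L²)/(6L)=-95/12 = (19·(10/3)²/(2·10)+(-95/12))/20000 = 19/144000 rad
Load 3 — point force P=2 kN at a=6 m (b=L-a=4):
  θ_3 = -Pb(L²-b²-3x²)/(6LEI)  [x≤a] = -2·4·(10²-4²-3·(10/3)²)/(6·10·20000) = -19/56250 rad
Load 4 — point force P=5 kN at a=5/2 m (b=L-a=15/2):
  θ_4 = -Pa(2L²-6Lx+3x²+a²)/(6LEI)  [x>a] = -5·(5/2)·(2·10²-6·10·(10/3)+3·(10/3)²+(5/2)²)/(6·10·20000) = -19/46080 rad
Superposition: θ = Σ θ_i = -7801/9600000 rad ≈ -0.000813 rad

θ(10/3) = -7801/9600000 rad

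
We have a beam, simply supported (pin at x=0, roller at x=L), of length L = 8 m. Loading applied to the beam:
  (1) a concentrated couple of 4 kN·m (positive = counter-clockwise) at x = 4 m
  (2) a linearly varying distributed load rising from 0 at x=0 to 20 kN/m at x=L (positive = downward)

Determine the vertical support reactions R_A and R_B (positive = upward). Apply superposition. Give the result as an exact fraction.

R_A = 163/6 kN, R_B = 317/6 kN

Load 1 — applied couple M₀=4 kN·m at a=4 m (b=L-a=4):
  R_A = M₀/L = 4/8 = 1/2 kN
  R_B = -M₀/L = -4/8 = -1/2 kN
Load 2 — triangular load w₀=20 kN/m (0→w₀ over full span):
  R_A = w₀L/6 = 20·8/6 = 80/3 kN
  R_B = w₀L/3 = 20·8/3 = 160/3 kN
Superposition: R_A = 163/6 kN, R_B = 317/6 kN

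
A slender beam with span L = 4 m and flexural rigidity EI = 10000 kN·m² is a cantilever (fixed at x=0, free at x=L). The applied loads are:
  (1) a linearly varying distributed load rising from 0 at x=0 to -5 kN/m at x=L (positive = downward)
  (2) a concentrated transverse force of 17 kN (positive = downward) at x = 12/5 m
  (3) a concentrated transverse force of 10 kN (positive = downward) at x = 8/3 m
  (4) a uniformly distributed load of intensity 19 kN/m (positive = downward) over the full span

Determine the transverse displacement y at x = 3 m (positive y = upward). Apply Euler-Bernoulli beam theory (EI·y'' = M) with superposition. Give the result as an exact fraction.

Load 1 — triangular load w₀=-5 kN/m (0→w₀ over full span):
  y_1 = (w₀Lx³/12-w₀L²x²/6-w₀x⁵/(120L))/EI = ((-5)·4·3³/12-(-5)·4²·3²/6-(-5)·3⁵/(120·4))/10000 = 2481/320000 m
Load 2 — point force P=17 kN at a=12/5 m (b=L-a=8/5):
  y_2 = -Pa²(3x-a)/(6EI)  [x>a] = -17·(12/5)²·(3·3-(12/5))/(6·10000) = -1683/156250 m
Load 3 — point force P=10 kN at a=8/3 m (b=L-a=4/3):
  y_3 = -Pa²(3x-a)/(6EI)  [x>a] = -10·(8/3)²·(3·3-(8/3))/(6·10000) = -76/10125 m
Load 4 — uniform load w=19 kN/m over full span:
  y_4 = -wx²(x²-4Lx+6L²)/(24EI) = -19·3²·(3²-4·4·3+6·4²)/(24·10000) = -3249/80000 m
Superposition: y = Σ y_i = -165683063/3240000000 m ≈ -0.051137 m

y(3) = -165683063/3240000000 m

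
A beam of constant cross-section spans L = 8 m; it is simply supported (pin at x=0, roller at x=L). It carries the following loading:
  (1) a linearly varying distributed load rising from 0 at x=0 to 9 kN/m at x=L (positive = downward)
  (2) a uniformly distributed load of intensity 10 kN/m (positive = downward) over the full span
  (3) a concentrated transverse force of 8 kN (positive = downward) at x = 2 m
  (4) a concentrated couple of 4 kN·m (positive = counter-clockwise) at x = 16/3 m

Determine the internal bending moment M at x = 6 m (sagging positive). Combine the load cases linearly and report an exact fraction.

Load 1 — triangular load w₀=9 kN/m (0→w₀ over full span):
  M_1 = w₀Lx/6 - w₀x³/(6L) = 9·8·6/6 - 9·6³/(6·8) = 63/2 kN·m
Load 2 — uniform load w=10 kN/m over full span:
  M_2 = wx(L-x)/2 = 10·6·(8-6)/2 = 60 kN·m
Load 3 — point force P=8 kN at a=2 m (b=L-a=6):
  M_3 = Pa(L-x)/L  [x>a] = 8·2·(8-6)/8 = 4 kN·m
Load 4 — applied couple M₀=4 kN·m at a=16/3 m (b=L-a=8/3):
  M_4 = M₀x/L - M₀  [x>a] = 4·6/8 - 4 = -1 kN·m
Superposition: M = Σ M_i = 189/2 kN·m ≈ 94.500000 kN·m

M(6) = 189/2 kN·m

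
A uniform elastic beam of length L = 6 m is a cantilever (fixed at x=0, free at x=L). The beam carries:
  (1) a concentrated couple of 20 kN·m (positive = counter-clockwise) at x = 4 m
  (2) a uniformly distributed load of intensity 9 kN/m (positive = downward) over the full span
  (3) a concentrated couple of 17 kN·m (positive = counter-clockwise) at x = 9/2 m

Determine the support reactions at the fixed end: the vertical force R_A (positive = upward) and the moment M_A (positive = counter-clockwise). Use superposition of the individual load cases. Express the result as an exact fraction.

R_A = 54 kN, M_A = 125 kN·m

Load 1 — applied couple M₀=20 kN·m at a=4 m (b=L-a=2):
  R_A = 0 kN
  M_A = -M₀ = -20 kN·m
Load 2 — uniform load w=9 kN/m over full span:
  R_A = wL = 9·6 = 54 kN
  M_A = wL²/2 = 9·6²/2 = 162 kN·m
Load 3 — applied couple M₀=17 kN·m at a=9/2 m (b=L-a=3/2):
  R_A = 0 kN
  M_A = -M₀ = -17 kN·m
Superposition: R_A = 54 kN, M_A = 125 kN·m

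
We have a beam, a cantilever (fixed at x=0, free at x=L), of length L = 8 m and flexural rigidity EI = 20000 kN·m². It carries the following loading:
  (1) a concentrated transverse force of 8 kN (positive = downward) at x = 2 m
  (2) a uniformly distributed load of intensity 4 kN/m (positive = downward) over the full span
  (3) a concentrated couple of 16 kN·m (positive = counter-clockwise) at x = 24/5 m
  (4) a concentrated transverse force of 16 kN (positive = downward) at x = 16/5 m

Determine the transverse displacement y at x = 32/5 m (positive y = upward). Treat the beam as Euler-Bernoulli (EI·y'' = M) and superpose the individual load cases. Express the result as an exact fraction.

Load 1 — point force P=8 kN at a=2 m (b=L-a=6):
  y_1 = -Pa²(3x-a)/(6EI)  [x>a] = -8·2²·(3·(32/5)-2)/(6·20000) = -43/9375 m
Load 2 — uniform load w=4 kN/m over full span:
  y_2 = -wx²(x²-4Lx+6L²)/(24EI) = -4·(32/5)²·((32/5)²-4·8·(32/5)+6·8²)/(24·20000) = -88064/1171875 m
Load 3 — applied couple M₀=16 kN·m at a=24/5 m (b=L-a=16/5):
  y_3 = M₀a(2x-a)/(2EI)  [x>a] = 16·(24/5)·(2·(32/5)-(24/5))/(2·20000) = 48/3125 m
Load 4 — point force P=16 kN at a=16/5 m (b=L-a=24/5):
  y_4 = -Pa²(3x-a)/(6EI)  [x>a] = -16·(16/5)²·(3·(32/5)-(16/5))/(6·20000) = -1024/46875 m
Superposition: y = Σ y_i = -101039/1171875 m ≈ -0.086220 m

y(32/5) = -101039/1171875 m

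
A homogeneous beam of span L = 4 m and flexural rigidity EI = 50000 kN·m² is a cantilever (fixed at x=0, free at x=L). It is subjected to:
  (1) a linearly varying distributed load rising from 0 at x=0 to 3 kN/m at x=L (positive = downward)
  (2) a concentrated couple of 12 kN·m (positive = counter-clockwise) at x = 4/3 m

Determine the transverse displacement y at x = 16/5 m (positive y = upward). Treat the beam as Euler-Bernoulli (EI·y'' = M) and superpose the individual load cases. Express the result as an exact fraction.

Load 1 — triangular load w₀=3 kN/m (0→w₀ over full span):
  y_1 = (w₀Lx³/12-w₀L²x²/6-w₀x⁵/(120L))/EI = (3·4·(16/5)³/12-3·4²·(16/5)²/6-3·(16/5)⁵/(120·4))/50000 = -50048/48828125 m
Load 2 — applied couple M₀=12 kN·m at a=4/3 m (b=L-a=8/3):
  y_2 = M₀a(2x-a)/(2EI)  [x>a] = 12·(4/3)·(2·(16/5)-(4/3))/(2·50000) = 38/46875 m
Superposition: y = Σ y_i = -31394/146484375 m ≈ -0.000214 m

y(16/5) = -31394/146484375 m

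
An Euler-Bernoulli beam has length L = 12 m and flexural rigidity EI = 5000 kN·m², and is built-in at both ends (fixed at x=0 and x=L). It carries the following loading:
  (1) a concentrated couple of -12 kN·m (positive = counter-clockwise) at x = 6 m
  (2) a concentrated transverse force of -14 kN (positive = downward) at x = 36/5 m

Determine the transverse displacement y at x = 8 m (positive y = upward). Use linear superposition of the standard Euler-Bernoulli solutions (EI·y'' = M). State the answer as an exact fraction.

y(8) = 1387/78125 m

Load 1 — applied couple M₀=-12 kN·m at a=6 m (b=L-a=6):
  y_1 = (R_Ax³/6 - M_Ax²/2 - M₀(x-a)²/2)/EI  [x>a] with R_A=-3/2, M_A=-3 = ((-3/2)·8³/6 - (-3)·8²/2 - (-12)·(8-6)²/2)/5000 = -1/625 m
Load 2 — point force P=-14 kN at a=36/5 m (b=L-a=24/5):
  y_2 = -Pa²(L-x)²(3bL-(3b+a)(L-x))/(6L³EI)  [x>a] = -(-14)·(36/5)²·(12-8)²·(3·(24/5)·12-(3·(24/5)+(36/5))·(12-8))/(6·12³·5000) = 1512/78125 m
Superposition: y = Σ y_i = 1387/78125 m ≈ 0.017754 m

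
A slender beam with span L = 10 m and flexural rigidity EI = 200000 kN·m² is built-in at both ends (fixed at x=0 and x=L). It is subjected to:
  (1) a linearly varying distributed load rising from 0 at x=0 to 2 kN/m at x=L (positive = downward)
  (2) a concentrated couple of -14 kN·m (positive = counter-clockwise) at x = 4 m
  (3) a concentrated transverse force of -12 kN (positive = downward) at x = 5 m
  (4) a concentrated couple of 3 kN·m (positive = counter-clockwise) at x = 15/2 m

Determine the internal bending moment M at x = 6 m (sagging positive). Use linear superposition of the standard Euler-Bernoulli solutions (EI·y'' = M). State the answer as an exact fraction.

Load 1 — triangular load w₀=2 kN/m (0→w₀ over full span):
  M_1 = 3w₀Lx/20 - w₀L²/30 - w₀x³/(6L) = 3·2·10·6/20 - 2·10²/30 - 2·6³/(6·10) = 62/15 kN·m
Load 2 — applied couple M₀=-14 kN·m at a=4 m (b=L-a=6):
  M_2 = R_Ax - M_A - M₀  [x>a] with R_A=-252/125, M_A=-42/25 = (-252/125)·6 - (-42/25) - (-14) = 448/125 kN·m
Load 3 — point force P=-12 kN at a=5 m (b=L-a=5):
  M_3 = Pa²(a+3b)(L-x)/L³ - Pa²b/L²  [x>a] = (-12)·5²·(5+3·5)·(10-6)/10³ - (-12)·5²·5/10² = -9 kN·m
Load 4 — applied couple M₀=3 kN·m at a=15/2 m (b=L-a=5/2):
  M_4 = R_Ax - M_A  [x≤a] with R_A=27/80, M_A=15/16 = (27/80)·6 - (15/16) = 87/80 kN·m
Superposition: M = Σ M_i = -1171/6000 kN·m ≈ -0.195167 kN·m

M(6) = -1171/6000 kN·m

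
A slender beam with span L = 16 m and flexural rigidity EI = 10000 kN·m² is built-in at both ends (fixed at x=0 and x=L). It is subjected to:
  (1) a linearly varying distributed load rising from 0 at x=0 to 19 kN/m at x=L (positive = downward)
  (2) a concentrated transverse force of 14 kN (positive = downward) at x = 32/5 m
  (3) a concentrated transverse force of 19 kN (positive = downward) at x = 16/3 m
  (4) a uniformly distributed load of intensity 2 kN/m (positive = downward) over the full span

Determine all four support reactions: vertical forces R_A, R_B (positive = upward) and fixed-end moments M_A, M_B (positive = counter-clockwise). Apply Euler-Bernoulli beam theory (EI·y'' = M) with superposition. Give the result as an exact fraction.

Load 1 — triangular load w₀=19 kN/m (0→w₀ over full span):
  R_A = 3w₀L/20 = 3·19·16/20 = 228/5 kN
  M_A = w₀L²/30 = 19·16²/30 = 2432/15 kN·m
  R_B = 7w₀L/20 = 7·19·16/20 = 532/5 kN
  M_B = -w₀L²/20 = -19·16²/20 = -1216/5 kN·m
Load 2 — point force P=14 kN at a=32/5 m (b=L-a=48/5):
  R_A = Pb²(3a+b)/L³ = 14·(48/5)²·(3·(32/5)+(48/5))/16³ = 1134/125 kN
  M_A = Pab²/L² = 14·(32/5)·(48/5)²/16² = 4032/125 kN·m
  R_B = Pa²(a+3b)/L³ = 14·(32/5)²·((32/5)+3·(48/5))/16³ = 616/125 kN
  M_B = -Pa²b/L² = -14·(32/5)²·(48/5)/16² = -2688/125 kN·m
Load 3 — point force P=19 kN at a=16/3 m (b=L-a=32/3):
  R_A = Pb²(3a+b)/L³ = 19·(32/3)²·(3·(16/3)+(32/3))/16³ = 380/27 kN
  M_A = Pab²/L² = 19·(16/3)·(32/3)²/16² = 1216/27 kN·m
  R_B = Pa²(a+3b)/L³ = 19·(16/3)²·((16/3)+3·(32/3))/16³ = 133/27 kN
  M_B = -Pa²b/L² = -19·(16/3)²·(32/3)/16² = -608/27 kN·m
Load 4 — uniform load w=2 kN/m over full span:
  R_A = wL/2 = 2·16/2 = 16 kN
  M_A = wL²/12 = 2·16²/12 = 128/3 kN·m
  R_B = wL/2 = 2·16/2 = 16 kN
  M_B = -wL²/12 = -2·16²/12 = -128/3 kN·m
Superposition: R_A = 286018/3375 kN, M_A = 952064/3375 kN·m, R_B = 446357/3375 kN, M_B = -1113376/3375 kN·m

R_A = 286018/3375 kN, M_A = 952064/3375 kN·m, R_B = 446357/3375 kN, M_B = -1113376/3375 kN·m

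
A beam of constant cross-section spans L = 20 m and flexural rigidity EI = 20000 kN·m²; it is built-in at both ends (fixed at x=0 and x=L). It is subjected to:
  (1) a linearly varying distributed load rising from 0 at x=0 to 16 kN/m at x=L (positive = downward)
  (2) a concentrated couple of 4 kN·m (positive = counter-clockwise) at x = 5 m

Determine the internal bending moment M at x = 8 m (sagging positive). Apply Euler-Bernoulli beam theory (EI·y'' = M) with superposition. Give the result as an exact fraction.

Load 1 — triangular load w₀=16 kN/m (0→w₀ over full span):
  M_1 = 3w₀Lx/20 - w₀L²/30 - w₀x³/(6L) = 3·16·20·8/20 - 16·20²/30 - 16·8³/(6·20) = 512/5 kN·m
Load 2 — applied couple M₀=4 kN·m at a=5 m (b=L-a=15):
  M_2 = R_Ax - M_A - M₀  [x>a] with R_A=9/40, M_A=-3/4 = (9/40)·8 - (-3/4) - 4 = -29/20 kN·m
Superposition: M = Σ M_i = 2019/20 kN·m ≈ 100.950000 kN·m

M(8) = 2019/20 kN·m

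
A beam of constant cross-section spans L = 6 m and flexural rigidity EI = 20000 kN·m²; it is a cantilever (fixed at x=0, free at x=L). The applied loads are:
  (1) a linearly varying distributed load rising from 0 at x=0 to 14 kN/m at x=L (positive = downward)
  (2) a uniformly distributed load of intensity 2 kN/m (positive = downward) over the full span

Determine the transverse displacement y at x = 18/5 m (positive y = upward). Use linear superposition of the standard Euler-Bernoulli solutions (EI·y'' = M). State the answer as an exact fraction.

y(18/5) = -1812051/39062500 m

Load 1 — triangular load w₀=14 kN/m (0→w₀ over full span):
  y_1 = (w₀Lx³/12-w₀L²x²/6-w₀x⁵/(120L))/EI = (14·6·(18/5)³/12-14·6²·(18/5)²/6-14·(18/5)⁵/(120·6))/20000 = -3022677/78125000 m
Load 2 — uniform load w=2 kN/m over full span:
  y_2 = -wx²(x²-4Lx+6L²)/(24EI) = -2·(18/5)²·((18/5)²-4·6·(18/5)+6·6²)/(24·20000) = -24057/3125000 m
Superposition: y = Σ y_i = -1812051/39062500 m ≈ -0.046389 m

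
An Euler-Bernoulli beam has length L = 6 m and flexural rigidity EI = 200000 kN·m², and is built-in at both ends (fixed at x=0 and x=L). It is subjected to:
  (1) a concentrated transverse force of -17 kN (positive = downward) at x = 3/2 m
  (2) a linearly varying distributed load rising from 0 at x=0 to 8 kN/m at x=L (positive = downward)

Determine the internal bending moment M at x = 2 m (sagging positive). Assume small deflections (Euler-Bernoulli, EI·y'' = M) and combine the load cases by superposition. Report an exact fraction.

Load 1 — point force P=-17 kN at a=3/2 m (b=L-a=9/2):
  M_1 = Pa²(a+3b)(L-x)/L³ - Pa²b/L²  [x>a] = (-17)·(3/2)²·((3/2)+3·(9/2))·(6-2)/6³ - (-17)·(3/2)²·(9/2)/6² = -187/32 kN·m
Load 2 — triangular load w₀=8 kN/m (0→w₀ over full span):
  M_2 = 3w₀Lx/20 - w₀L²/30 - w₀x³/(6L) = 3·8·6·2/20 - 8·6²/30 - 8·2³/(6·6) = 136/45 kN·m
Superposition: M = Σ M_i = -4063/1440 kN·m ≈ -2.821528 kN·m

M(2) = -4063/1440 kN·m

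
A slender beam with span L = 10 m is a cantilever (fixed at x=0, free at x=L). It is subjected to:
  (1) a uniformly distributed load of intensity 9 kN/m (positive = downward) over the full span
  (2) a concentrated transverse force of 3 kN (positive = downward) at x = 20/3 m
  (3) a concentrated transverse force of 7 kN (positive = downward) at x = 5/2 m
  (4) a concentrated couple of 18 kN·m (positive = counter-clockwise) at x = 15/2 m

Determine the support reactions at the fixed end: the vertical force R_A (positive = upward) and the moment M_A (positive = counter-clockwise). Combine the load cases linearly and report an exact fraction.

R_A = 100 kN, M_A = 939/2 kN·m

Load 1 — uniform load w=9 kN/m over full span:
  R_A = wL = 9·10 = 90 kN
  M_A = wL²/2 = 9·10²/2 = 450 kN·m
Load 2 — point force P=3 kN at a=20/3 m (b=L-a=10/3):
  R_A = P = 3 kN
  M_A = Pa = 3·(20/3) = 20 kN·m
Load 3 — point force P=7 kN at a=5/2 m (b=L-a=15/2):
  R_A = P = 7 kN
  M_A = Pa = 7·(5/2) = 35/2 kN·m
Load 4 — applied couple M₀=18 kN·m at a=15/2 m (b=L-a=5/2):
  R_A = 0 kN
  M_A = -M₀ = -18 kN·m
Superposition: R_A = 100 kN, M_A = 939/2 kN·m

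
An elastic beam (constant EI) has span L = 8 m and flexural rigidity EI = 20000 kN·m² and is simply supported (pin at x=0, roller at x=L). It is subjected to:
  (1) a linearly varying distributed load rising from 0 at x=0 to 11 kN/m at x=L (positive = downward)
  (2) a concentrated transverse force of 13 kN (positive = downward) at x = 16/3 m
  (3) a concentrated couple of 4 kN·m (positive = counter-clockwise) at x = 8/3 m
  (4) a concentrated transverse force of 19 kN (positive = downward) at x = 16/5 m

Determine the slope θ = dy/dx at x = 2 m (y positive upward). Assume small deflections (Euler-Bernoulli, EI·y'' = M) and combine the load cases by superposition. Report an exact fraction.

θ(2) = -6713297/810000000 rad

Load 1 — triangular load w₀=11 kN/m (0→w₀ over full span):
  θ_1 = -w₀(7L⁴-30L²x²+15x⁴)/(360LEI) = -11·(7·8⁴-30·8²·2²+15·2⁴)/(360·8·20000) = -14597/3600000 rad
Load 2 — point force P=13 kN at a=16/3 m (b=L-a=8/3):
  θ_2 = -Pb(L²-b²-3x²)/(6LEI)  [x≤a] = -13·(8/3)·(8²-(8/3)²-3·2²)/(6·8·20000) = -1313/810000 rad
Load 3 — applied couple M₀=4 kN·m at a=8/3 m (b=L-a=16/3):
  θ_3 = (M₀x²/(2L)+C₁)/EI  [x≤a] with C₁=M₀(3b²-L²)/(6L)=16/9 = (4·2²/(2·8)+(16/9))/20000 = 1/7200 rad
Load 4 — point force P=19 kN at a=16/5 m (b=L-a=24/5):
  θ_4 = -Pb(L²-b²-3x²)/(6LEI)  [x≤a] = -19·(24/5)·(8²-(24/5)²-3·2²)/(6·8·20000) = -3439/1250000 rad
Superposition: θ = Σ θ_i = -6713297/810000000 rad ≈ -0.008288 rad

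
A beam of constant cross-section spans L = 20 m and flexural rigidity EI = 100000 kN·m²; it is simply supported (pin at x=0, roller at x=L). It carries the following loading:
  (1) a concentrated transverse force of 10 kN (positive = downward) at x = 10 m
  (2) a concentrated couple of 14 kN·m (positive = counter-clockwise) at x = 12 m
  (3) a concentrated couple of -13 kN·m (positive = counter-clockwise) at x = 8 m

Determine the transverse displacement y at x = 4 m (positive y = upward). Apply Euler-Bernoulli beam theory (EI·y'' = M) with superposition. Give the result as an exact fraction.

Load 1 — point force P=10 kN at a=10 m (b=L-a=10):
  y_1 = -Pbx(L²-b²-x²)/(6LEI)  [x≤a] = -10·10·4·(20²-10²-4²)/(6·20·100000) = -71/7500 m
Load 2 — applied couple M₀=14 kN·m at a=12 m (b=L-a=8):
  y_2 = (M₀x³/(6L)+C₁x)/EI  [x≤a] with C₁=M₀(3b²-L²)/(6L)=-364/15 = (14·4³/(6·20)+(-364/15)·4)/100000 = -14/15625 m
Load 3 — applied couple M₀=-13 kN·m at a=8 m (b=L-a=12):
  y_3 = (M₀x³/(6L)+C₁x)/EI  [x≤a] with C₁=M₀(3b²-L²)/(6L)=-52/15 = ((-13)·4³/(6·20)+(-52/15)·4)/100000 = -13/62500 m
Superposition: y = Σ y_i = -991/93750 m ≈ -0.010571 m

y(4) = -991/93750 m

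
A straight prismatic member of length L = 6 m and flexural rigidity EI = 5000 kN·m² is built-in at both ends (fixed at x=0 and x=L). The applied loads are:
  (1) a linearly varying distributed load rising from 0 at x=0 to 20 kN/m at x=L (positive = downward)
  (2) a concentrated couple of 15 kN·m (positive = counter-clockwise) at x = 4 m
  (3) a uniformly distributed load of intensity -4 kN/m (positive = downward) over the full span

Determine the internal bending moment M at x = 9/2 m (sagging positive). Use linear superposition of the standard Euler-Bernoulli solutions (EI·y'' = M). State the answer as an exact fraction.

M(9/2) = -1/8 kN·m

Load 1 — triangular load w₀=20 kN/m (0→w₀ over full span):
  M_1 = 3w₀Lx/20 - w₀L²/30 - w₀x³/(6L) = 3·20·6·(9/2)/20 - 20·6²/30 - 20·(9/2)³/(6·6) = 51/8 kN·m
Load 2 — applied couple M₀=15 kN·m at a=4 m (b=L-a=2):
  M_2 = R_Ax - M_A - M₀  [x>a] with R_A=10/3, M_A=5 = (10/3)·(9/2) - 5 - 15 = -5 kN·m
Load 3 — uniform load w=-4 kN/m over full span:
  M_3 = wLx/2 - wL²/12 - wx²/2 = (-4)·6·(9/2)/2 - (-4)·6²/12 - (-4)·(9/2)²/2 = -3/2 kN·m
Superposition: M = Σ M_i = -1/8 kN·m ≈ -0.125000 kN·m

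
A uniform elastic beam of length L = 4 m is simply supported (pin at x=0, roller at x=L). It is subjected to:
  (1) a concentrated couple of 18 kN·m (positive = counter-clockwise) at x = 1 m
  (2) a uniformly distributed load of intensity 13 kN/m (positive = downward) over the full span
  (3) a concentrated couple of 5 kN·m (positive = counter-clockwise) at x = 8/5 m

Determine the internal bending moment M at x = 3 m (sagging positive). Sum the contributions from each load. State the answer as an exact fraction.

M(3) = 55/4 kN·m

Load 1 — applied couple M₀=18 kN·m at a=1 m (b=L-a=3):
  M_1 = M₀x/L - M₀  [x>a] = 18·3/4 - 18 = -9/2 kN·m
Load 2 — uniform load w=13 kN/m over full span:
  M_2 = wx(L-x)/2 = 13·3·(4-3)/2 = 39/2 kN·m
Load 3 — applied couple M₀=5 kN·m at a=8/5 m (b=L-a=12/5):
  M_3 = M₀x/L - M₀  [x>a] = 5·3/4 - 5 = -5/4 kN·m
Superposition: M = Σ M_i = 55/4 kN·m ≈ 13.750000 kN·m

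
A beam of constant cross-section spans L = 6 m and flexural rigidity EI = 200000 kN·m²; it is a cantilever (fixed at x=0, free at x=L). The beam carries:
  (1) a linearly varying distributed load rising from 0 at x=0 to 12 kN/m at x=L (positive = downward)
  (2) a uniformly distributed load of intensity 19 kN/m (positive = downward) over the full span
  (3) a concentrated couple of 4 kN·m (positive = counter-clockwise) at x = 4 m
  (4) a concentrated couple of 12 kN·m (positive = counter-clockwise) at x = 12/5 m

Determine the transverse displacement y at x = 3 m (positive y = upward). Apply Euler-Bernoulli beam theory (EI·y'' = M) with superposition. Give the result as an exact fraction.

Load 1 — triangular load w₀=12 kN/m (0→w₀ over full span):
  y_1 = (w₀Lx³/12-w₀L²x²/6-w₀x⁵/(120L))/EI = (12·6·3³/12-12·6²·3²/6-12·3⁵/(120·6))/200000 = -9801/4000000 m
Load 2 — uniform load w=19 kN/m over full span:
  y_2 = -wx²(x²-4Lx+6L²)/(24EI) = -19·3²·(3²-4·6·3+6·6²)/(24·200000) = -8721/1600000 m
Load 3 — applied couple M₀=4 kN·m at a=4 m (b=L-a=2):
  y_3 = M₀x²/(2EI)  [x≤a] = 4·3²/(2·200000) = 9/100000 m
Load 4 — applied couple M₀=12 kN·m at a=12/5 m (b=L-a=18/5):
  y_4 = M₀a(2x-a)/(2EI)  [x>a] = 12·(12/5)·(2·3-(12/5))/(2·200000) = 81/312500 m
Superposition: y = Σ y_i = -302067/40000000 m ≈ -0.007552 m

y(3) = -302067/40000000 m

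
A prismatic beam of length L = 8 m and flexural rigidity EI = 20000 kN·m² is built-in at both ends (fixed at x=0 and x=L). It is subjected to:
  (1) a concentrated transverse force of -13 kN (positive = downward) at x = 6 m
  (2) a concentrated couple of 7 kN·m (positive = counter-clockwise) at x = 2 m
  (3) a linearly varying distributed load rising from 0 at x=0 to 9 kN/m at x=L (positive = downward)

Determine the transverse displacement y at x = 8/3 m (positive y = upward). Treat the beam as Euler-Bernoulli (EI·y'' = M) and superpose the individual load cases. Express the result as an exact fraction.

Load 1 — point force P=-13 kN at a=6 m (b=L-a=2):
  y_1 = -Pb²x²(3aL-(3a+b)x)/(6L³EI)  [x≤a] = -(-13)·2²·(8/3)²·(3·6·8-(3·6+2)·(8/3))/(6·8³·20000) = 221/405000 m
Load 2 — applied couple M₀=7 kN·m at a=2 m (b=L-a=6):
  y_2 = (R_Ax³/6 - M_Ax²/2 - M₀(x-a)²/2)/EI  [x>a] with R_A=63/64, M_A=-21/16 = ((63/64)·(8/3)³/6 - (-21/16)·(8/3)²/2 - 7·((8/3)-2)²/2)/20000 = 7/22500 m
Load 3 — triangular load w₀=9 kN/m (0→w₀ over full span):
  y_3 = -w₀x²(L-x)²(x+2L)/(120LEI) = -9·(8/3)²·(8-(8/3))²·((8/3)+2·8)/(120·8·20000) = -448/253125 m
Superposition: y = Σ y_i = -1849/2025000 m ≈ -0.000913 m

y(8/3) = -1849/2025000 m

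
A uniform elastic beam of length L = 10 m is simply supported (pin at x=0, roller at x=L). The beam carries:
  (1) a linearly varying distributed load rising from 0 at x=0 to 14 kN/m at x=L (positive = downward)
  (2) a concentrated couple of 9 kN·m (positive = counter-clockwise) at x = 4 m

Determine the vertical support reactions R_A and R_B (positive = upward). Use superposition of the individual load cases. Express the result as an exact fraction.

Load 1 — triangular load w₀=14 kN/m (0→w₀ over full span):
  R_A = w₀L/6 = 14·10/6 = 70/3 kN
  R_B = w₀L/3 = 14·10/3 = 140/3 kN
Load 2 — applied couple M₀=9 kN·m at a=4 m (b=L-a=6):
  R_A = M₀/L = 9/10 kN
  R_B = -M₀/L = -9/10 kN
Superposition: R_A = 727/30 kN, R_B = 1373/30 kN

R_A = 727/30 kN, R_B = 1373/30 kN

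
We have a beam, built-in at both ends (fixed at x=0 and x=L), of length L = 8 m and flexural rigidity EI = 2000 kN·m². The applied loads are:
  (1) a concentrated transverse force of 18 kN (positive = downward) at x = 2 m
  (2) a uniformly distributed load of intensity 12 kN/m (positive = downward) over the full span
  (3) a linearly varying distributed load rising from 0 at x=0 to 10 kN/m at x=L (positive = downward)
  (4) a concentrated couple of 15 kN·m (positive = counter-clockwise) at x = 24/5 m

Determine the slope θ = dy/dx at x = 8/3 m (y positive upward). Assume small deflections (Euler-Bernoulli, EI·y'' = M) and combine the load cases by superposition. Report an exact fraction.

Load 1 — point force P=18 kN at a=2 m (b=L-a=6):
  θ_1 = Pa²(L-x)(2bL-(3b+a)(L-x))/(2L³EI)  [x>a] = 18·2²·(8-(8/3))·(2·6·8-(3·6+2)·(8-(8/3)))/(2·8³·2000) = -1/500 rad
Load 2 — uniform load w=12 kN/m over full span:
  θ_2 = -wx(L-x)(L-2x)/(12EI) = -12·(8/3)·(8-(8/3))·(8-2·(8/3))/(12·2000) = -64/3375 rad
Load 3 — triangular load w₀=10 kN/m (0→w₀ over full span):
  θ_3 = -w₀(2x(L-x)(L-2x)(x+2L)+x²(L-x)²)/(120LEI) = -10·(2·(8/3)·(8-(8/3))·(8-2·(8/3))·((8/3)+2·8)+(8/3)²·(8-(8/3))²)/(120·8·2000) = -256/30375 rad
Load 4 — applied couple M₀=15 kN·m at a=24/5 m (b=L-a=16/5):
  θ_4 = (R_Ax²/2 - M_Ax)/EI  [x≤a] with R_A=27/10, M_A=24/5 = ((27/10)·(8/3)²/2 - (24/5)·(8/3))/2000 = -1/625 rad
Superposition: θ = Σ θ_i = -18827/607500 rad ≈ -0.030991 rad

θ(8/3) = -18827/607500 rad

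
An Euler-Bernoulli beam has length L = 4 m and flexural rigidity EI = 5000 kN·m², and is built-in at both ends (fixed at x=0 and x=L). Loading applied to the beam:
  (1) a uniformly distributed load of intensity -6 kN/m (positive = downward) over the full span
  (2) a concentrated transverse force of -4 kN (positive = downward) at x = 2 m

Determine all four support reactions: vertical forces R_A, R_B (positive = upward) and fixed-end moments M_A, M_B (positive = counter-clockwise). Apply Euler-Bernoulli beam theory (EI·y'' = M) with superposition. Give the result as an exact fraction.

R_A = -14 kN, M_A = -10 kN·m, R_B = -14 kN, M_B = 10 kN·m

Load 1 — uniform load w=-6 kN/m over full span:
  R_A = wL/2 = (-6)·4/2 = -12 kN
  M_A = wL²/12 = (-6)·4²/12 = -8 kN·m
  R_B = wL/2 = (-6)·4/2 = -12 kN
  M_B = -wL²/12 = -(-6)·4²/12 = 8 kN·m
Load 2 — point force P=-4 kN at a=2 m (b=L-a=2):
  R_A = Pb²(3a+b)/L³ = (-4)·2²·(3·2+2)/4³ = -2 kN
  M_A = Pab²/L² = (-4)·2·2²/4² = -2 kN·m
  R_B = Pa²(a+3b)/L³ = (-4)·2²·(2+3·2)/4³ = -2 kN
  M_B = -Pa²b/L² = -(-4)·2²·2/4² = 2 kN·m
Superposition: R_A = -14 kN, M_A = -10 kN·m, R_B = -14 kN, M_B = 10 kN·m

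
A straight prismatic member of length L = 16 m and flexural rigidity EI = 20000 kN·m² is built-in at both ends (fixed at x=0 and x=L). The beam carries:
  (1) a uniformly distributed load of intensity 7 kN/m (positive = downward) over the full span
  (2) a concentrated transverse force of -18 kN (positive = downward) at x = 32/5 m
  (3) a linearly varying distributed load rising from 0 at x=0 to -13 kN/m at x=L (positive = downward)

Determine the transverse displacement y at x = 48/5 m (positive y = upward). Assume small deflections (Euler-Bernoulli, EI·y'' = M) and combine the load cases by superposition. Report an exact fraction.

Load 1 — uniform load w=7 kN/m over full span:
  y_1 = -wx²(L-x)²/(24EI) = -7·(48/5)²·(16-(48/5))²/(24·20000) = -21504/390625 m
Load 2 — point force P=-18 kN at a=32/5 m (b=L-a=48/5):
  y_2 = -Pa²(L-x)²(3bL-(3b+a)(L-x))/(6L³EI)  [x>a] = -(-18)·(32/5)²·(16-(48/5))²·(3·(48/5)·16-(3·(48/5)+(32/5))·(16-(48/5)))/(6·16³·20000) = 141312/9765625 m
Load 3 — triangular load w₀=-13 kN/m (0→w₀ over full span):
  y_3 = -w₀x²(L-x)²(x+2L)/(120LEI) = -(-13)·(48/5)²·(16-(48/5))²·((48/5)+2·16)/(120·16·20000) = 519168/9765625 m
Superposition: y = Σ y_i = 24576/1953125 m ≈ 0.012583 m

y(48/5) = 24576/1953125 m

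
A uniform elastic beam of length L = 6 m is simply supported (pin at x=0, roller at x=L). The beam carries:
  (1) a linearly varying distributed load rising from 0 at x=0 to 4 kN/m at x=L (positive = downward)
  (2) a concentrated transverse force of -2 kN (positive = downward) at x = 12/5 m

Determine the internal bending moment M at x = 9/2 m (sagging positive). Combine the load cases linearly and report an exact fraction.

Load 1 — triangular load w₀=4 kN/m (0→w₀ over full span):
  M_1 = w₀Lx/6 - w₀x³/(6L) = 4·6·(9/2)/6 - 4·(9/2)³/(6·6) = 63/8 kN·m
Load 2 — point force P=-2 kN at a=12/5 m (b=L-a=18/5):
  M_2 = Pa(L-x)/L  [x>a] = (-2)·(12/5)·(6-(9/2))/6 = -6/5 kN·m
Superposition: M = Σ M_i = 267/40 kN·m ≈ 6.675000 kN·m

M(9/2) = 267/40 kN·m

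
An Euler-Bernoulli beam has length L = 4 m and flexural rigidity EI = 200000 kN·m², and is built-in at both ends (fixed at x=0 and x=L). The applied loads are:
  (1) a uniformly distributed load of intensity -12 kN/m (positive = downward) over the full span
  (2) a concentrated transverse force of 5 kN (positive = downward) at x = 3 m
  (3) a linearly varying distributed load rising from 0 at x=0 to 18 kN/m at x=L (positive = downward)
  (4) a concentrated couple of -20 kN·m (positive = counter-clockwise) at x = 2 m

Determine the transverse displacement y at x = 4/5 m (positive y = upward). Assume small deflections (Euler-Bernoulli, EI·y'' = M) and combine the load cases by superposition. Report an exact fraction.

y(4/5) = 172573/18750000000 m

Load 1 — uniform load w=-12 kN/m over full span:
  y_1 = -wx²(L-x)²/(24EI) = -(-12)·(4/5)²·(4-(4/5))²/(24·200000) = 32/1953125 m
Load 2 — point force P=5 kN at a=3 m (b=L-a=1):
  y_2 = -Pb²x²(3aL-(3a+b)x)/(6L³EI)  [x≤a] = -5·1²·(4/5)²·(3·3·4-(3·3+1)·(4/5))/(6·4³·200000) = -7/6000000 m
Load 3 — triangular load w₀=18 kN/m (0→w₀ over full span):
  y_3 = -w₀x²(L-x)²(x+2L)/(120LEI) = -18·(4/5)²·(4-(4/5))²·((4/5)+2·4)/(120·4·200000) = -528/48828125 m
Load 4 — applied couple M₀=-20 kN·m at a=2 m (b=L-a=2):
  y_4 = (R_Ax³/6 - M_Ax²/2)/EI  [x≤a] with R_A=-15/2, M_A=-5 = ((-15/2)·(4/5)³/6 - (-5)·(4/5)²/2)/200000 = 3/625000 m
Superposition: y = Σ y_i = 172573/18750000000 m ≈ 0.000009 m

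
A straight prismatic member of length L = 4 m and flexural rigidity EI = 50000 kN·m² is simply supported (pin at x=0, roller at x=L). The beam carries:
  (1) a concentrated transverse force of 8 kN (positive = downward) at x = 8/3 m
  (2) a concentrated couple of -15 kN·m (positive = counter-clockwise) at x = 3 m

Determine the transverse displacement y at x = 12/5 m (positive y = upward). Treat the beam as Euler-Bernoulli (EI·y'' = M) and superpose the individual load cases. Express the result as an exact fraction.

y(12/5) = 12377/337500000 m

Load 1 — point force P=8 kN at a=8/3 m (b=L-a=4/3):
  y_1 = -Pbx(L²-b²-x²)/(6LEI)  [x≤a] = -8·(4/3)·(12/5)·(4²-(4/3)²-(12/5)²)/(6·4·50000) = -1904/10546875 m
Load 2 — applied couple M₀=-15 kN·m at a=3 m (b=L-a=1):
  y_2 = (M₀x³/(6L)+C₁x)/EI  [x≤a] with C₁=M₀(3b²-L²)/(6L)=65/8 = ((-15)·(12/5)³/(6·4)+(65/8)·(12/5))/50000 = 543/2500000 m
Superposition: y = Σ y_i = 12377/337500000 m ≈ 0.000037 m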